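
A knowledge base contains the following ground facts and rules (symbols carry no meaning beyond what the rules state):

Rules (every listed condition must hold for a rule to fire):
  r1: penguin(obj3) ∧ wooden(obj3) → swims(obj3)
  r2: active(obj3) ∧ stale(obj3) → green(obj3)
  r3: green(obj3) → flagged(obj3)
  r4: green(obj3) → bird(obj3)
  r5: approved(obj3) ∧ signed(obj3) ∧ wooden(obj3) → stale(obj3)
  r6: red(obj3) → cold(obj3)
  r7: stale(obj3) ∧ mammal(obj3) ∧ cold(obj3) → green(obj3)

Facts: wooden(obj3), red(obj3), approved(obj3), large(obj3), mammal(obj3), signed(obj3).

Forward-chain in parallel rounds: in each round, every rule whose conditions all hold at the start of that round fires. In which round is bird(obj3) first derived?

3

[1] r5 [approved(obj3) ∧ signed(obj3) ∧ wooden(obj3) → stale(obj3)]; r6 [red(obj3) → cold(obj3)]. ⇒ new: stale(obj3), cold(obj3).
[2] r7 [stale(obj3) ∧ mammal(obj3) ∧ cold(obj3) → green(obj3)]. ⇒ new: green(obj3).
[3] r3 [green(obj3) → flagged(obj3)]; r4 [green(obj3) → bird(obj3)]. ⇒ new: flagged(obj3), bird(obj3).
bird(obj3) first appears in round 3.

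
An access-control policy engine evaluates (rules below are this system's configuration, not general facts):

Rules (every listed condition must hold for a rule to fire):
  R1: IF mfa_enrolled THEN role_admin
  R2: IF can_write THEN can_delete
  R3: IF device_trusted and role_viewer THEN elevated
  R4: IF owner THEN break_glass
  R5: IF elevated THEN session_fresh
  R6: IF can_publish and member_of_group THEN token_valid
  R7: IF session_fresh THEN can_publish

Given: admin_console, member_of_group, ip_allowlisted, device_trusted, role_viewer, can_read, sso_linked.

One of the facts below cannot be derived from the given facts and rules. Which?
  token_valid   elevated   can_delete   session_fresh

can_delete

[1] R3 [IF device_trusted and role_viewer THEN elevated]. ⇒ new: elevated.
[2] R5 [IF elevated THEN session_fresh]. ⇒ new: session_fresh.
[3] R7 [IF session_fresh THEN can_publish]. ⇒ new: can_publish.
[4] R6 [IF can_publish and member_of_group THEN token_valid]. ⇒ new: token_valid.
Derived: token_valid (round 4), elevated (round 1), session_fresh (round 2). can_delete never appears in any round.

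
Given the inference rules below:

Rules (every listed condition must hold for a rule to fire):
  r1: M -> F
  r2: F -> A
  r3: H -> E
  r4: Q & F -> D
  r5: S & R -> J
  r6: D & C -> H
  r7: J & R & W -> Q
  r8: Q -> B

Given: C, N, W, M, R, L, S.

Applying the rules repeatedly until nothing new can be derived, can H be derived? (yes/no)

Round 1: r1 [M -> F]; r5 [S & R -> J]. New: F, J.
Round 2: r2 [F -> A]; r7 [J & R & W -> Q]. New: A, Q.
Round 3: r4 [Q & F -> D]; r8 [Q -> B]. New: D, B.
Round 4: r6 [D & C -> H]. New: H.
Round 5: r3 [H -> E]. New: E.
H appears in round 4, so it is derivable.

yes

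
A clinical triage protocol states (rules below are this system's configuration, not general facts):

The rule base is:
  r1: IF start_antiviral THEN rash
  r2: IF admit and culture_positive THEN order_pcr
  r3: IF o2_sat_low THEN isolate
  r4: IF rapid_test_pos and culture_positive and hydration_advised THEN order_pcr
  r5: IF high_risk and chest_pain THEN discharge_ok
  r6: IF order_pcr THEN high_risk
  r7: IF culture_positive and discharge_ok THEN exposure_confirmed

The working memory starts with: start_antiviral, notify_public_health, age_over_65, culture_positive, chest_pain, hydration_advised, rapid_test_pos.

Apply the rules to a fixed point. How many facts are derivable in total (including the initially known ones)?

Round 1 fires r1, r4, giving rash, order_pcr.
Round 2 fires r6, giving high_risk.
Round 3 fires r5, giving discharge_ok.
Round 4 fires r7, giving exposure_confirmed.
Closure: {age_over_65, chest_pain, culture_positive, discharge_ok, exposure_confirmed, high_risk, hydration_advised, notify_public_health, order_pcr, rapid_test_pos, rash, start_antiviral} — 12 facts.

12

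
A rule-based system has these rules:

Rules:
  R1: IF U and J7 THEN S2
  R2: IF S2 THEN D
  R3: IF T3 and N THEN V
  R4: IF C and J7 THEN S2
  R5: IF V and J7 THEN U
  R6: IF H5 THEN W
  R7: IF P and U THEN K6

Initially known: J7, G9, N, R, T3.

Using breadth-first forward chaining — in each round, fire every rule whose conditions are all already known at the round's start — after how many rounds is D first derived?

Round 1: R3 [IF T3 and N THEN V]. Adds V.
Round 2: R5 [IF V and J7 THEN U]. Adds U.
Round 3: R1 [IF U and J7 THEN S2]. Adds S2.
Round 4: R2 [IF S2 THEN D]. Adds D.
D first appears in round 4.

4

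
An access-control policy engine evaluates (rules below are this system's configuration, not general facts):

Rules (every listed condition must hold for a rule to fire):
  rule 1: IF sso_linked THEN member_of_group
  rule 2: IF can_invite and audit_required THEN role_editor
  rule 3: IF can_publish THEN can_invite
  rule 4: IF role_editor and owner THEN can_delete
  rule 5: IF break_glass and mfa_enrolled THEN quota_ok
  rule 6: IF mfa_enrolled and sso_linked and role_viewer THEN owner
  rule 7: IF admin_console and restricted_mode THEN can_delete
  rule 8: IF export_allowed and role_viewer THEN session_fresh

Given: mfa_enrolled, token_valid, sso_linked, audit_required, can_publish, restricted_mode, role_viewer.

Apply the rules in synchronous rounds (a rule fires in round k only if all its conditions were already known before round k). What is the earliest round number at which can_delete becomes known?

3

Round 1 — rule 1, rule 3, rule 6, derive member_of_group, can_invite, owner.
Round 2 — rule 2, derive role_editor.
Round 3 — rule 4, derive can_delete.
can_delete first appears in round 3.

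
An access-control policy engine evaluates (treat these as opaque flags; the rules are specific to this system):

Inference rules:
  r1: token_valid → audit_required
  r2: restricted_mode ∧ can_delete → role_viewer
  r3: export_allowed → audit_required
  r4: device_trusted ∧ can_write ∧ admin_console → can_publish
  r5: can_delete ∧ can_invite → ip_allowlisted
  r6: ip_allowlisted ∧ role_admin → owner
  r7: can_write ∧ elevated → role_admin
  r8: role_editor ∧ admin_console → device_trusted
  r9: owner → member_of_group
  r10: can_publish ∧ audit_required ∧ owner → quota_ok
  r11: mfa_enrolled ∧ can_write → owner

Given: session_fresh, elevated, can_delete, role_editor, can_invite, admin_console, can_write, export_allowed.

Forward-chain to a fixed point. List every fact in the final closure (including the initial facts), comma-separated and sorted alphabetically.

Round 1 — r3, r5, r7, r8, derive audit_required, ip_allowlisted, role_admin, device_trusted.
Round 2 — r4, r6, derive can_publish, owner.
Round 3 — r9, r10, derive member_of_group, quota_ok.

admin_console, audit_required, can_delete, can_invite, can_publish, can_write, device_trusted, elevated, export_allowed, ip_allowlisted, member_of_group, owner, quota_ok, role_admin, role_editor, session_fresh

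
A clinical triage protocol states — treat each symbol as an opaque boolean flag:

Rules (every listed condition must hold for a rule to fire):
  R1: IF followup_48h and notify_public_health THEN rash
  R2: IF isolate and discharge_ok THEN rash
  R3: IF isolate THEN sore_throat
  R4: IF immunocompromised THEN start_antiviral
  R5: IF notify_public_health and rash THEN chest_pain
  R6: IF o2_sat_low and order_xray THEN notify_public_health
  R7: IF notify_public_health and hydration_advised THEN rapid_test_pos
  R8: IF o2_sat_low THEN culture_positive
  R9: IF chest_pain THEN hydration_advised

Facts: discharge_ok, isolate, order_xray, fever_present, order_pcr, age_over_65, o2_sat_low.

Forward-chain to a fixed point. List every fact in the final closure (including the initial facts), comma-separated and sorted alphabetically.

Round 1 fires R2, R3, R6, R8, giving rash, sore_throat, notify_public_health, culture_positive.
Round 2 fires R5, giving chest_pain.
Round 3 fires R9, giving hydration_advised.
Round 4 fires R7, giving rapid_test_pos.

age_over_65, chest_pain, culture_positive, discharge_ok, fever_present, hydration_advised, isolate, notify_public_health, o2_sat_low, order_pcr, order_xray, rapid_test_pos, rash, sore_throat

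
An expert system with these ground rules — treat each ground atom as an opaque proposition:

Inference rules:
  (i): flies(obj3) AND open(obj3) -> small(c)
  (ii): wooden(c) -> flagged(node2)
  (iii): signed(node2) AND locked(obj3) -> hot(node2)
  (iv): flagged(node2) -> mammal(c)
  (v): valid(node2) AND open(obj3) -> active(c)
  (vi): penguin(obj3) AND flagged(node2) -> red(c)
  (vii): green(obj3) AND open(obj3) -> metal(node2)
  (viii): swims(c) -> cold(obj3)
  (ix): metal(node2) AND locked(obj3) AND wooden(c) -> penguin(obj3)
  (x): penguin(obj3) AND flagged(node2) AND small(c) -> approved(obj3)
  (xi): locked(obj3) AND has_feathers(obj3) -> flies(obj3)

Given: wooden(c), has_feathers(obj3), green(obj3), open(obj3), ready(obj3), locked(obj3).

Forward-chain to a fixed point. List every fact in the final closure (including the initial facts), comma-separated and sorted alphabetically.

approved(obj3), flagged(node2), flies(obj3), green(obj3), has_feathers(obj3), locked(obj3), mammal(c), metal(node2), open(obj3), penguin(obj3), ready(obj3), red(c), small(c), wooden(c)

[1] (ii) [wooden(c) -> flagged(node2)]; (vii) [green(obj3) AND open(obj3) -> metal(node2)]; (xi) [locked(obj3) AND has_feathers(obj3) -> flies(obj3)]. ⇒ new: flagged(node2), metal(node2), flies(obj3).
[2] (i) [flies(obj3) AND open(obj3) -> small(c)]; (iv) [flagged(node2) -> mammal(c)]; (ix) [metal(node2) AND locked(obj3) AND wooden(c) -> penguin(obj3)]. ⇒ new: small(c), mammal(c), penguin(obj3).
[3] (vi) [penguin(obj3) AND flagged(node2) -> red(c)]; (x) [penguin(obj3) AND flagged(node2) AND small(c) -> approved(obj3)]. ⇒ new: red(c), approved(obj3).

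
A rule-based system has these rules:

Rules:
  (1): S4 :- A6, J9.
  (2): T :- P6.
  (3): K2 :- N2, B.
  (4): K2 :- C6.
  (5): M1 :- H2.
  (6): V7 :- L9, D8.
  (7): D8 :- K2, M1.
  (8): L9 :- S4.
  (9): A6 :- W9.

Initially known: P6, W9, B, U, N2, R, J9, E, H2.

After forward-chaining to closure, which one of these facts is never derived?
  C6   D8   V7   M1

C6

Round 1 — (2), (3), (5), (9), derive T, K2, M1, A6.
Round 2 — (1), (7), derive S4, D8.
Round 3 — (8), derive L9.
Round 4 — (6), derive V7.
Derived: M1 (round 1), V7 (round 4), D8 (round 2). C6 never appears in any round.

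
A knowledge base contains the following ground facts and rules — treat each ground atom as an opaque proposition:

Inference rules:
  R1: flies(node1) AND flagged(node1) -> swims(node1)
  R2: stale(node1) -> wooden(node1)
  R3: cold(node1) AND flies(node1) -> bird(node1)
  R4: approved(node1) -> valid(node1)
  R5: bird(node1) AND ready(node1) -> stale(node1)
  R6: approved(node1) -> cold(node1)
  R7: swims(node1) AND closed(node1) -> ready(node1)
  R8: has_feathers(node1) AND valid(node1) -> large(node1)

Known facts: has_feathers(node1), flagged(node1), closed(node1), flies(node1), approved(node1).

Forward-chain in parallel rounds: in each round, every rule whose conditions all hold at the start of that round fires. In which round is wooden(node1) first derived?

4

[1] R1 [flies(node1) AND flagged(node1) -> swims(node1)]; R4 [approved(node1) -> valid(node1)]; R6 [approved(node1) -> cold(node1)]. ⇒ new: swims(node1), valid(node1), cold(node1).
[2] R3 [cold(node1) AND flies(node1) -> bird(node1)]; R7 [swims(node1) AND closed(node1) -> ready(node1)]; R8 [has_feathers(node1) AND valid(node1) -> large(node1)]. ⇒ new: bird(node1), ready(node1), large(node1).
[3] R5 [bird(node1) AND ready(node1) -> stale(node1)]. ⇒ new: stale(node1).
[4] R2 [stale(node1) -> wooden(node1)]. ⇒ new: wooden(node1).
wooden(node1) first appears in round 4.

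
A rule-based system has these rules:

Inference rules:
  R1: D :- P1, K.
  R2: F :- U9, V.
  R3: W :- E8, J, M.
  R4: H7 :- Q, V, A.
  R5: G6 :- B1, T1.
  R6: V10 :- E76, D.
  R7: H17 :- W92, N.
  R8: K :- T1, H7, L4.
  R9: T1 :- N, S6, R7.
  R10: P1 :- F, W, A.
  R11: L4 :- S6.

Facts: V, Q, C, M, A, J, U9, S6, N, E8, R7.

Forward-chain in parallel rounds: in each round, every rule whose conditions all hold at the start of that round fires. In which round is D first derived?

Round 1: R2 [F :- U9, V.]; R3 [W :- E8, J, M.]; R4 [H7 :- Q, V, A.]; R9 [T1 :- N, S6, R7.]; R11 [L4 :- S6.]. New: F, W, H7, T1, L4.
Round 2: R8 [K :- T1, H7, L4.]; R10 [P1 :- F, W, A.]. New: K, P1.
Round 3: R1 [D :- P1, K.]. New: D.
D first appears in round 3.

3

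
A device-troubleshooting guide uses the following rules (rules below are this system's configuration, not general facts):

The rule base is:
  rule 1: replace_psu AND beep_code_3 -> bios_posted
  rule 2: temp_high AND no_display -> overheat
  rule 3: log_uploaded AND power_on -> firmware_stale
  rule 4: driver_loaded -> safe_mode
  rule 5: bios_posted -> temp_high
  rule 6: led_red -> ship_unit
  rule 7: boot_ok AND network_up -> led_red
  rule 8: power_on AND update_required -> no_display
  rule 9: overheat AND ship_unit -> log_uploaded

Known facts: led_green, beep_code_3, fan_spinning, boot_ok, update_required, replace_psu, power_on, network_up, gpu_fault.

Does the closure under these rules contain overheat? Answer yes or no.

Round 1: rule 1 [replace_psu AND beep_code_3 -> bios_posted]; rule 7 [boot_ok AND network_up -> led_red]; rule 8 [power_on AND update_required -> no_display]. Adds bios_posted, led_red, no_display.
Round 2: rule 5 [bios_posted -> temp_high]; rule 6 [led_red -> ship_unit]. Adds temp_high, ship_unit.
Round 3: rule 2 [temp_high AND no_display -> overheat]. Adds overheat.
Round 4: rule 9 [overheat AND ship_unit -> log_uploaded]. Adds log_uploaded.
Round 5: rule 3 [log_uploaded AND power_on -> firmware_stale]. Adds firmware_stale.
overheat appears in round 3, so it is derivable.

yes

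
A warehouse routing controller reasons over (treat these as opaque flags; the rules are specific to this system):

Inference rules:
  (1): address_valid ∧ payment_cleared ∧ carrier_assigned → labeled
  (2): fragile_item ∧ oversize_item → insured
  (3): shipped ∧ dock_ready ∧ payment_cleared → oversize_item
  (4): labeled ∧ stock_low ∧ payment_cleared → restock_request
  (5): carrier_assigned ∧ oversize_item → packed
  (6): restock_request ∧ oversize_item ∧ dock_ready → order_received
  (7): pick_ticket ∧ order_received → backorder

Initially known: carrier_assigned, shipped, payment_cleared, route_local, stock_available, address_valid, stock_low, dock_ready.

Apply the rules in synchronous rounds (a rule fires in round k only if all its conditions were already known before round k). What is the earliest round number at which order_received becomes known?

3

Round 1: (1) [address_valid ∧ payment_cleared ∧ carrier_assigned → labeled]; (3) [shipped ∧ dock_ready ∧ payment_cleared → oversize_item]. New: labeled, oversize_item.
Round 2: (4) [labeled ∧ stock_low ∧ payment_cleared → restock_request]; (5) [carrier_assigned ∧ oversize_item → packed]. New: restock_request, packed.
Round 3: (6) [restock_request ∧ oversize_item ∧ dock_ready → order_received]. New: order_received.
order_received first appears in round 3.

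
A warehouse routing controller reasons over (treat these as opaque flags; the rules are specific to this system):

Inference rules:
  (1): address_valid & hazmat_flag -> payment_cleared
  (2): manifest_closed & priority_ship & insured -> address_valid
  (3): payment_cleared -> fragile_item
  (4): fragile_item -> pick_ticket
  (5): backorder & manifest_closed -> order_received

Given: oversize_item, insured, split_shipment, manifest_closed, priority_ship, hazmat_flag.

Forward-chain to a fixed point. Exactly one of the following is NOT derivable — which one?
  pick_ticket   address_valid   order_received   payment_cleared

order_received

[1] (2) [manifest_closed & priority_ship & insured -> address_valid]. ⇒ new: address_valid.
[2] (1) [address_valid & hazmat_flag -> payment_cleared]. ⇒ new: payment_cleared.
[3] (3) [payment_cleared -> fragile_item]. ⇒ new: fragile_item.
[4] (4) [fragile_item -> pick_ticket]. ⇒ new: pick_ticket.
Derived: pick_ticket (round 4), address_valid (round 1), payment_cleared (round 2). order_received never appears in any round.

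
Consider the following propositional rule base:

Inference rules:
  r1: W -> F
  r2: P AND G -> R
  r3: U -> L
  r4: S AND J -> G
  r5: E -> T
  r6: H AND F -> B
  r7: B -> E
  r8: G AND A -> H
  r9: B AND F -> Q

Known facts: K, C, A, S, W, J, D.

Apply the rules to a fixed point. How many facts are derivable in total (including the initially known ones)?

Round 1 fires r1, r4, giving F, G.
Round 2 fires r8, giving H.
Round 3 fires r6, giving B.
Round 4 fires r7, r9, giving E, Q.
Round 5 fires r5, giving T.
Closure: {A, B, C, D, E, F, G, H, J, K, Q, S, T, W} — 14 facts.

14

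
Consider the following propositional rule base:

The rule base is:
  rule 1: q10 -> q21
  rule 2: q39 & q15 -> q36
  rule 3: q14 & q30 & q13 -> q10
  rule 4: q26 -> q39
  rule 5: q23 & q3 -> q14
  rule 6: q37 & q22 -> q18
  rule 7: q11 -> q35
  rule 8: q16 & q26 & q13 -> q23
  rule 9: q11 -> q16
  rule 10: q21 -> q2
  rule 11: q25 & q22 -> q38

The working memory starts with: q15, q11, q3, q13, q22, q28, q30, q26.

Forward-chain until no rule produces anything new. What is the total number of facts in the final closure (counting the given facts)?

17

Round 1 — rule 4, rule 7, rule 9, derive q39, q35, q16.
Round 2 — rule 2, rule 8, derive q36, q23.
Round 3 — rule 5, derive q14.
Round 4 — rule 3, derive q10.
Round 5 — rule 1, derive q21.
Round 6 — rule 10, derive q2.
Closure: {q10, q11, q13, q14, q15, q16, q2, q21, q22, q23, q26, q28, q3, q30, q35, q36, q39} — 17 facts.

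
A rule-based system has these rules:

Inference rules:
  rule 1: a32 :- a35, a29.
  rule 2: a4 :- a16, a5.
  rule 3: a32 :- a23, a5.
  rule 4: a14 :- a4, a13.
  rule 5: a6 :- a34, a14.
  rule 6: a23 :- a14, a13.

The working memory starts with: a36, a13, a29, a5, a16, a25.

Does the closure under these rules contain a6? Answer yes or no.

[1] rule 2 [a4 :- a16, a5.]. ⇒ new: a4.
[2] rule 4 [a14 :- a4, a13.]. ⇒ new: a14.
[3] rule 6 [a23 :- a14, a13.]. ⇒ new: a23.
[4] rule 3 [a32 :- a23, a5.]. ⇒ new: a32.
Fixed point reached. a6 is concluded only by rule 5; rule 5 needs a34 (never derived).

no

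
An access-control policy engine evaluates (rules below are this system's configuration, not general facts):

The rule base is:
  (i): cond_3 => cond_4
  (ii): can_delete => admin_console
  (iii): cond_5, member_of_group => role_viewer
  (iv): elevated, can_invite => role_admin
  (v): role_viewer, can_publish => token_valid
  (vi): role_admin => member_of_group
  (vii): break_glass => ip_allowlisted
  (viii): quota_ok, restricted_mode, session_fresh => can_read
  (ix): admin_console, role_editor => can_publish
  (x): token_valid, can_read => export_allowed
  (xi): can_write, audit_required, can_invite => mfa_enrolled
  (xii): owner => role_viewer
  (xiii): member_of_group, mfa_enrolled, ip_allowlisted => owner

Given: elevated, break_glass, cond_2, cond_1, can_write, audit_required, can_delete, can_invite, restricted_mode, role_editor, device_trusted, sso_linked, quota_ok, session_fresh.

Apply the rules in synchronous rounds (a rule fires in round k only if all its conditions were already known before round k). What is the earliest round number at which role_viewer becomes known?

4

[1] (ii) [can_delete => admin_console]; (iv) [elevated, can_invite => role_admin]; (vii) [break_glass => ip_allowlisted]; (viii) [quota_ok, restricted_mode, session_fresh => can_read]; (xi) [can_write, audit_required, can_invite => mfa_enrolled]. ⇒ new: admin_console, role_admin, ip_allowlisted, can_read, mfa_enrolled.
[2] (vi) [role_admin => member_of_group]; (ix) [admin_console, role_editor => can_publish]. ⇒ new: member_of_group, can_publish.
[3] (xiii) [member_of_group, mfa_enrolled, ip_allowlisted => owner]. ⇒ new: owner.
[4] (xii) [owner => role_viewer]. ⇒ new: role_viewer.
role_viewer first appears in round 4.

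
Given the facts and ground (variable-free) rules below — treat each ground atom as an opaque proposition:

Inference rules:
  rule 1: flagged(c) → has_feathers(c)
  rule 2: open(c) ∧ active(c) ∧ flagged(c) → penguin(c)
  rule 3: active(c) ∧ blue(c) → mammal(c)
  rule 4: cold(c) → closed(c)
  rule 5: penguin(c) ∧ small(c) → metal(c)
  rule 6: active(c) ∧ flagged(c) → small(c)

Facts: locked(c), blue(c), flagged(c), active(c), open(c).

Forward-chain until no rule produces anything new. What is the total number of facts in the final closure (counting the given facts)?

Round 1: rule 1 [flagged(c) → has_feathers(c)]; rule 2 [open(c) ∧ active(c) ∧ flagged(c) → penguin(c)]; rule 3 [active(c) ∧ blue(c) → mammal(c)]; rule 6 [active(c) ∧ flagged(c) → small(c)]. Adds has_feathers(c), penguin(c), mammal(c), small(c).
Round 2: rule 5 [penguin(c) ∧ small(c) → metal(c)]. Adds metal(c).
Closure: {active(c), blue(c), flagged(c), has_feathers(c), locked(c), mammal(c), metal(c), open(c), penguin(c), small(c)} — 10 facts.

10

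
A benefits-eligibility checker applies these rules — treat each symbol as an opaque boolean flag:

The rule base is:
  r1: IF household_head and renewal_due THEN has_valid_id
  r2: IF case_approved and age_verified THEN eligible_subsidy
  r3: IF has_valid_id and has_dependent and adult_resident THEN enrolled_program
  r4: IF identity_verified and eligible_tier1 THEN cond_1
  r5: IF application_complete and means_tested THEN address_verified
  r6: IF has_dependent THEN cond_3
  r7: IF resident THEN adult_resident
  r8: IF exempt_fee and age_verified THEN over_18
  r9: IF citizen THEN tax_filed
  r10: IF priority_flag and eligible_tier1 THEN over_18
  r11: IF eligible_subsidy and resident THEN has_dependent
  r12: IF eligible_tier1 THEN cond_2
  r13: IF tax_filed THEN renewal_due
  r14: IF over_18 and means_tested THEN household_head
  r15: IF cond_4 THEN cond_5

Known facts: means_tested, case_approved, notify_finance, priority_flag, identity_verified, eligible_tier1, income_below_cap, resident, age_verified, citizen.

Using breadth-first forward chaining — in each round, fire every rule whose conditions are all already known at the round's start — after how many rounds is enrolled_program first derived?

Round 1 fires r2, r4, r7, r9, r10, r12, giving eligible_subsidy, cond_1, adult_resident, tax_filed, over_18, cond_2.
Round 2 fires r11, r13, r14, giving has_dependent, renewal_due, household_head.
Round 3 fires r1, r6, giving has_valid_id, cond_3.
Round 4 fires r3, giving enrolled_program.
enrolled_program first appears in round 4.

4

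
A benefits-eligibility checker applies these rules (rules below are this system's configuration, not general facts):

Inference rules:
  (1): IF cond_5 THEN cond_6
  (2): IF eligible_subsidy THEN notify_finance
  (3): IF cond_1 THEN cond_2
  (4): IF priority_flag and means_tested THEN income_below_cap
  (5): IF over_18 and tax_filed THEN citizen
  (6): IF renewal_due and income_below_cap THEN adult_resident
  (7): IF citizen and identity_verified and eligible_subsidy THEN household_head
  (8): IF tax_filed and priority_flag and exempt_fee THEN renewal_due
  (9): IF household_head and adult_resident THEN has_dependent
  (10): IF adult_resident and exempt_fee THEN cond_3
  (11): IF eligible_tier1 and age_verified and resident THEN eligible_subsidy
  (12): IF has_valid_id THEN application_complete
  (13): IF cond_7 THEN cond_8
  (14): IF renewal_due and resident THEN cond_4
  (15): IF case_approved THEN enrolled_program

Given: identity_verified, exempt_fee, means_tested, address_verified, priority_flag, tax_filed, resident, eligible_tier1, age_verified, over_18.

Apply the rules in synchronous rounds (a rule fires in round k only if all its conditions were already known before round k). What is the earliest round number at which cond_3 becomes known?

Round 1: (4) [IF priority_flag and means_tested THEN income_below_cap]; (5) [IF over_18 and tax_filed THEN citizen]; (8) [IF tax_filed and priority_flag and exempt_fee THEN renewal_due]; (11) [IF eligible_tier1 and age_verified and resident THEN eligible_subsidy]. New: income_below_cap, citizen, renewal_due, eligible_subsidy.
Round 2: (2) [IF eligible_subsidy THEN notify_finance]; (6) [IF renewal_due and income_below_cap THEN adult_resident]; (7) [IF citizen and identity_verified and eligible_subsidy THEN household_head]; (14) [IF renewal_due and resident THEN cond_4]. New: notify_finance, adult_resident, household_head, cond_4.
Round 3: (9) [IF household_head and adult_resident THEN has_dependent]; (10) [IF adult_resident and exempt_fee THEN cond_3]. New: has_dependent, cond_3.
cond_3 first appears in round 3.

3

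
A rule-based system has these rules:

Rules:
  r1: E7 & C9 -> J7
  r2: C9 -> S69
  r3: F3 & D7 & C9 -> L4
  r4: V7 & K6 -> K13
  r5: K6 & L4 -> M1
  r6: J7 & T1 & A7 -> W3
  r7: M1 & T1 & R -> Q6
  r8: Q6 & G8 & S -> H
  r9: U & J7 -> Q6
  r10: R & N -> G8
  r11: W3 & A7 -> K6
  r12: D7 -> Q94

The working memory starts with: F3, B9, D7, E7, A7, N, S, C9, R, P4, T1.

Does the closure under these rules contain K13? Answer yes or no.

Round 1 — r1, r2, r3, r10, r12, derive J7, S69, L4, G8, Q94.
Round 2 — r6, derive W3.
Round 3 — r11, derive K6.
Round 4 — r5, derive M1.
Round 5 — r7, derive Q6.
Round 6 — r8, derive H.
Fixed point reached. K13 is concluded only by r4; r4 needs V7 (never derived).

no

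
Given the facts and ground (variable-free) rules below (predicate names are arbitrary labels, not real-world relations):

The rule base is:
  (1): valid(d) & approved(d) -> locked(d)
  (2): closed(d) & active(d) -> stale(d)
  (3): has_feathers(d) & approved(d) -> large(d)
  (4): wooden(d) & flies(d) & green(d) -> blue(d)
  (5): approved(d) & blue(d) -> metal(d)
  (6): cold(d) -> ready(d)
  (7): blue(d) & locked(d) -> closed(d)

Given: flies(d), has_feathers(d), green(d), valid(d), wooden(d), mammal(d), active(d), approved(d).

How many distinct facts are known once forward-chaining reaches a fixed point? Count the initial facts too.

[1] (1) [valid(d) & approved(d) -> locked(d)]; (3) [has_feathers(d) & approved(d) -> large(d)]; (4) [wooden(d) & flies(d) & green(d) -> blue(d)]. ⇒ new: locked(d), large(d), blue(d).
[2] (5) [approved(d) & blue(d) -> metal(d)]; (7) [blue(d) & locked(d) -> closed(d)]. ⇒ new: metal(d), closed(d).
[3] (2) [closed(d) & active(d) -> stale(d)]. ⇒ new: stale(d).
Closure: {active(d), approved(d), blue(d), closed(d), flies(d), green(d), has_feathers(d), large(d), locked(d), mammal(d), metal(d), stale(d), valid(d), wooden(d)} — 14 facts.

14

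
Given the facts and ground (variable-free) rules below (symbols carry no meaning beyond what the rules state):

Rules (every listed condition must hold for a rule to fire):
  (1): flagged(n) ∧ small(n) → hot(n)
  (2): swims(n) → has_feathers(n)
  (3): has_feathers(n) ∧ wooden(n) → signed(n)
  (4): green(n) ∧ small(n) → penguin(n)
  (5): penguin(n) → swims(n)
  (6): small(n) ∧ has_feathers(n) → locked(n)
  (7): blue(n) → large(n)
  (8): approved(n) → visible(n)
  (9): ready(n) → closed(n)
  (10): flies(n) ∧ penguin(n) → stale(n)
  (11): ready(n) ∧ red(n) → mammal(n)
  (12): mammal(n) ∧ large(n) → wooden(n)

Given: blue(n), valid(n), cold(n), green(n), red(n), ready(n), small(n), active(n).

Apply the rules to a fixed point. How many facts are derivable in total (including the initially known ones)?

17

Round 1: (4) [green(n) ∧ small(n) → penguin(n)]; (7) [blue(n) → large(n)]; (9) [ready(n) → closed(n)]; (11) [ready(n) ∧ red(n) → mammal(n)]. Adds penguin(n), large(n), closed(n), mammal(n).
Round 2: (5) [penguin(n) → swims(n)]; (12) [mammal(n) ∧ large(n) → wooden(n)]. Adds swims(n), wooden(n).
Round 3: (2) [swims(n) → has_feathers(n)]. Adds has_feathers(n).
Round 4: (3) [has_feathers(n) ∧ wooden(n) → signed(n)]; (6) [small(n) ∧ has_feathers(n) → locked(n)]. Adds signed(n), locked(n).
Closure: {active(n), blue(n), closed(n), cold(n), green(n), has_feathers(n), large(n), locked(n), mammal(n), penguin(n), ready(n), red(n), signed(n), small(n), swims(n), valid(n), wooden(n)} — 17 facts.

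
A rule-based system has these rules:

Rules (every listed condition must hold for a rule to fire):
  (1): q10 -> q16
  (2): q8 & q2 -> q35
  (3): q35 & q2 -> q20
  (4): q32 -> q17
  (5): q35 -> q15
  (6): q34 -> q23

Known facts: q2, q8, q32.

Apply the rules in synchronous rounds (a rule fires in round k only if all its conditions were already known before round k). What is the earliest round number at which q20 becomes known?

Round 1 — (2), (4), derive q35, q17.
Round 2 — (3), (5), derive q20, q15.
q20 first appears in round 2.

2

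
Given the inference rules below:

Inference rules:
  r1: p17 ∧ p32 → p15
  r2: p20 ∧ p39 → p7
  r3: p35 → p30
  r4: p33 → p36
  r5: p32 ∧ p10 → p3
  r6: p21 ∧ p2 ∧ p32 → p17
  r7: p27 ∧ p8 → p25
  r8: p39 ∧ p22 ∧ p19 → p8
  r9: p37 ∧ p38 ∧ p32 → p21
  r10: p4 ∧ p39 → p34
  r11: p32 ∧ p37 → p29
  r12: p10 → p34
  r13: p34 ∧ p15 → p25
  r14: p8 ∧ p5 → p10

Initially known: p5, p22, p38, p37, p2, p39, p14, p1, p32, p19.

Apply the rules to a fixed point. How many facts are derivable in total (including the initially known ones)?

Round 1: r8 [p39 ∧ p22 ∧ p19 → p8]; r9 [p37 ∧ p38 ∧ p32 → p21]; r11 [p32 ∧ p37 → p29]. New: p8, p21, p29.
Round 2: r6 [p21 ∧ p2 ∧ p32 → p17]; r14 [p8 ∧ p5 → p10]. New: p17, p10.
Round 3: r1 [p17 ∧ p32 → p15]; r5 [p32 ∧ p10 → p3]; r12 [p10 → p34]. New: p15, p3, p34.
Round 4: r13 [p34 ∧ p15 → p25]. New: p25.
Closure: {p1, p10, p14, p15, p17, p19, p2, p21, p22, p25, p29, p3, p32, p34, p37, p38, p39, p5, p8} — 19 facts.

19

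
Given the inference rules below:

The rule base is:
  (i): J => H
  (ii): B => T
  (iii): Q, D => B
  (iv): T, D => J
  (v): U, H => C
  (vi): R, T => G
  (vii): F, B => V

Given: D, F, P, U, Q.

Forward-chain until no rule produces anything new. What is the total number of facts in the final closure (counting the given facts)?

Round 1: (iii) [Q, D => B]. Adds B.
Round 2: (ii) [B => T]; (vii) [F, B => V]. Adds T, V.
Round 3: (iv) [T, D => J]. Adds J.
Round 4: (i) [J => H]. Adds H.
Round 5: (v) [U, H => C]. Adds C.
Closure: {B, C, D, F, H, J, P, Q, T, U, V} — 11 facts.

11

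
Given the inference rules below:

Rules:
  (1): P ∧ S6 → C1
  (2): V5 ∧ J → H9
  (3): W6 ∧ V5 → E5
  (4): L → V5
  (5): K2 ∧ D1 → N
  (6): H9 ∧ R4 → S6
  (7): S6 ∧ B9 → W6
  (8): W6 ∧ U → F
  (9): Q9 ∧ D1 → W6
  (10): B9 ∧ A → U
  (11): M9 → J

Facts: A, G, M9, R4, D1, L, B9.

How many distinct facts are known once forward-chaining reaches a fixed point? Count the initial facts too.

15

Round 1: (4) [L → V5]; (10) [B9 ∧ A → U]; (11) [M9 → J]. Adds V5, U, J.
Round 2: (2) [V5 ∧ J → H9]. Adds H9.
Round 3: (6) [H9 ∧ R4 → S6]. Adds S6.
Round 4: (7) [S6 ∧ B9 → W6]. Adds W6.
Round 5: (3) [W6 ∧ V5 → E5]; (8) [W6 ∧ U → F]. Adds E5, F.
Closure: {A, B9, D1, E5, F, G, H9, J, L, M9, R4, S6, U, V5, W6} — 15 facts.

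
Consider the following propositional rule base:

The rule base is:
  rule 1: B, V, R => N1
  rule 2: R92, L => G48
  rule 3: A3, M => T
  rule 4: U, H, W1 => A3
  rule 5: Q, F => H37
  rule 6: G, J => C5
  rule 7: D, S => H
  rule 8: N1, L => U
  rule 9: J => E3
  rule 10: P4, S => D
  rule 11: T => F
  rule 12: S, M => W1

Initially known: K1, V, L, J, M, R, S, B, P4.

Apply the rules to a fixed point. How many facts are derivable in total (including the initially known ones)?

[1] rule 1 [B, V, R => N1]; rule 9 [J => E3]; rule 10 [P4, S => D]; rule 12 [S, M => W1]. ⇒ new: N1, E3, D, W1.
[2] rule 7 [D, S => H]; rule 8 [N1, L => U]. ⇒ new: H, U.
[3] rule 4 [U, H, W1 => A3]. ⇒ new: A3.
[4] rule 3 [A3, M => T]. ⇒ new: T.
[5] rule 11 [T => F]. ⇒ new: F.
Closure: {A3, B, D, E3, F, H, J, K1, L, M, N1, P4, R, S, T, U, V, W1} — 18 facts.

18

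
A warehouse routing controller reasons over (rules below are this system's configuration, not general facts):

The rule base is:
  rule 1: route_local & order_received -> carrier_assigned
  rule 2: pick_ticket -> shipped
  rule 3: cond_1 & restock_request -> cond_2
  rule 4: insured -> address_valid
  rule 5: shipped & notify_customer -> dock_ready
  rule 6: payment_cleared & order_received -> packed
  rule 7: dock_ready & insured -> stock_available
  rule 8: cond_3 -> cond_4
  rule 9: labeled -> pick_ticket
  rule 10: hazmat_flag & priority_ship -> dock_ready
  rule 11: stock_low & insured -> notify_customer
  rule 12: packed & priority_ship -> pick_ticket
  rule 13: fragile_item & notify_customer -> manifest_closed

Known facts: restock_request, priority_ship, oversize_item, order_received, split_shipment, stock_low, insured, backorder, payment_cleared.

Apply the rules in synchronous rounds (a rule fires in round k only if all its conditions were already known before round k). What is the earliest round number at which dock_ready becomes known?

Round 1: rule 4 [insured -> address_valid]; rule 6 [payment_cleared & order_received -> packed]; rule 11 [stock_low & insured -> notify_customer]. Adds address_valid, packed, notify_customer.
Round 2: rule 12 [packed & priority_ship -> pick_ticket]. Adds pick_ticket.
Round 3: rule 2 [pick_ticket -> shipped]. Adds shipped.
Round 4: rule 5 [shipped & notify_customer -> dock_ready]. Adds dock_ready.
dock_ready first appears in round 4.

4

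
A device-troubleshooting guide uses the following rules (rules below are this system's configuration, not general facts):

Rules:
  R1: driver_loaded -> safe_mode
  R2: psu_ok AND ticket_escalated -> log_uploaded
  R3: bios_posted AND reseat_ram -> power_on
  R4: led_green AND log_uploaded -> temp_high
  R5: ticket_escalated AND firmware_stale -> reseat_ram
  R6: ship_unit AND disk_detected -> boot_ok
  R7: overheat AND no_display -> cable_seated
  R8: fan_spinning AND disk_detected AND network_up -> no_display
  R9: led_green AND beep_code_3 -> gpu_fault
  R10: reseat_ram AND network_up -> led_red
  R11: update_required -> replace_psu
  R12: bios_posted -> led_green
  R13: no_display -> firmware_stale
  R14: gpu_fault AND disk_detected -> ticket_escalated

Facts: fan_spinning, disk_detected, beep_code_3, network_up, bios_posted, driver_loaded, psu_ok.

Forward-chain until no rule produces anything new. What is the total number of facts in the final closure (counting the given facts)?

18

Round 1 fires R1, R8, R12, giving safe_mode, no_display, led_green.
Round 2 fires R9, R13, giving gpu_fault, firmware_stale.
Round 3 fires R14, giving ticket_escalated.
Round 4 fires R2, R5, giving log_uploaded, reseat_ram.
Round 5 fires R3, R4, R10, giving power_on, temp_high, led_red.
Closure: {beep_code_3, bios_posted, disk_detected, driver_loaded, fan_spinning, firmware_stale, gpu_fault, led_green, led_red, log_uploaded, network_up, no_display, power_on, psu_ok, reseat_ram, safe_mode, temp_high, ticket_escalated} — 18 facts.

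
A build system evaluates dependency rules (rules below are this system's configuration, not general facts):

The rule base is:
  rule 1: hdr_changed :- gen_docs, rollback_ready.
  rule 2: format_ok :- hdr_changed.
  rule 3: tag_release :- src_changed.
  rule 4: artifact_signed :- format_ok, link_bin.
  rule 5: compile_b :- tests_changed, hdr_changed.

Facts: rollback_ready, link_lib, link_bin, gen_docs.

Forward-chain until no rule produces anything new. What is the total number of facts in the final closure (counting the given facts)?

7

Round 1: rule 1 [hdr_changed :- gen_docs, rollback_ready.]. Adds hdr_changed.
Round 2: rule 2 [format_ok :- hdr_changed.]. Adds format_ok.
Round 3: rule 4 [artifact_signed :- format_ok, link_bin.]. Adds artifact_signed.
Closure: {artifact_signed, format_ok, gen_docs, hdr_changed, link_bin, link_lib, rollback_ready} — 7 facts.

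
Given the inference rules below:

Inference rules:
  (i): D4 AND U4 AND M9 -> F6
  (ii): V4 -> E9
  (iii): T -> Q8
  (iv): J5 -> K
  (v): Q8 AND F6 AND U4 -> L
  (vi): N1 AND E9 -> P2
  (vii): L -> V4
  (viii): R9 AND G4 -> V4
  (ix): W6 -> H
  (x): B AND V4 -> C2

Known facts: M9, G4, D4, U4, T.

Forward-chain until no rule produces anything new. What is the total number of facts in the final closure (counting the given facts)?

Round 1: (i) [D4 AND U4 AND M9 -> F6]; (iii) [T -> Q8]. New: F6, Q8.
Round 2: (v) [Q8 AND F6 AND U4 -> L]. New: L.
Round 3: (vii) [L -> V4]. New: V4.
Round 4: (ii) [V4 -> E9]. New: E9.
Closure: {D4, E9, F6, G4, L, M9, Q8, T, U4, V4} — 10 facts.

10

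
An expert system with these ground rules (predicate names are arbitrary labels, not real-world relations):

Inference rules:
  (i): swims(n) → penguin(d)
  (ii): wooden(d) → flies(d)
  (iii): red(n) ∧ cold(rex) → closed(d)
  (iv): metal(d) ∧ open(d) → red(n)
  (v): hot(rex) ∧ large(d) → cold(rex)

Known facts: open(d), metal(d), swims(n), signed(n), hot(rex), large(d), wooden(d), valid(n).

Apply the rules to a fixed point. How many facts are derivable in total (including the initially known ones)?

[1] (i) [swims(n) → penguin(d)]; (ii) [wooden(d) → flies(d)]; (iv) [metal(d) ∧ open(d) → red(n)]; (v) [hot(rex) ∧ large(d) → cold(rex)]. ⇒ new: penguin(d), flies(d), red(n), cold(rex).
[2] (iii) [red(n) ∧ cold(rex) → closed(d)]. ⇒ new: closed(d).
Closure: {closed(d), cold(rex), flies(d), hot(rex), large(d), metal(d), open(d), penguin(d), red(n), signed(n), swims(n), valid(n), wooden(d)} — 13 facts.

13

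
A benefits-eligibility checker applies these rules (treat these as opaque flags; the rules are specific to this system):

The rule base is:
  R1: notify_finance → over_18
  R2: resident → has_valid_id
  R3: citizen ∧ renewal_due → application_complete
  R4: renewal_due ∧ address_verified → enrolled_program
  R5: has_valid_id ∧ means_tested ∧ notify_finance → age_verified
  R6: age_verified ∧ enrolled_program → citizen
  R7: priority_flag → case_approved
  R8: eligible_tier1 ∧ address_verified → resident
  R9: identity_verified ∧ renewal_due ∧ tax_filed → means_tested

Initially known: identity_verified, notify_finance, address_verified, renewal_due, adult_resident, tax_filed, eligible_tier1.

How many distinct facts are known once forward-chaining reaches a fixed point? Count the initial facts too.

15

Round 1 — R1, R4, R8, R9, derive over_18, enrolled_program, resident, means_tested.
Round 2 — R2, derive has_valid_id.
Round 3 — R5, derive age_verified.
Round 4 — R6, derive citizen.
Round 5 — R3, derive application_complete.
Closure: {address_verified, adult_resident, age_verified, application_complete, citizen, eligible_tier1, enrolled_program, has_valid_id, identity_verified, means_tested, notify_finance, over_18, renewal_due, resident, tax_filed} — 15 facts.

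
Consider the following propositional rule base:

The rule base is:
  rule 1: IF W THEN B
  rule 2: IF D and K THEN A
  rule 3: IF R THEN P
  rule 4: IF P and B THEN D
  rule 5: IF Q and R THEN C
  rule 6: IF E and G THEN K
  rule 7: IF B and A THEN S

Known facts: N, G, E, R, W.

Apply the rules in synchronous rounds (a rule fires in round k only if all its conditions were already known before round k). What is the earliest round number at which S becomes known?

4

[1] rule 1 [IF W THEN B]; rule 3 [IF R THEN P]; rule 6 [IF E and G THEN K]. ⇒ new: B, P, K.
[2] rule 4 [IF P and B THEN D]. ⇒ new: D.
[3] rule 2 [IF D and K THEN A]. ⇒ new: A.
[4] rule 7 [IF B and A THEN S]. ⇒ new: S.
S first appears in round 4.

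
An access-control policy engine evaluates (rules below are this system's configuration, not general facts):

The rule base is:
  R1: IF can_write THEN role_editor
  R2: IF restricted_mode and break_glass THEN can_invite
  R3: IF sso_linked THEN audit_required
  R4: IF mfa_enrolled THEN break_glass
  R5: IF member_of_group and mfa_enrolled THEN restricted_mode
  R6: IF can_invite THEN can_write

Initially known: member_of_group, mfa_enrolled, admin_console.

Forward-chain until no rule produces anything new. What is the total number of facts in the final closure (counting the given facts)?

8

Round 1: R4 [IF mfa_enrolled THEN break_glass]; R5 [IF member_of_group and mfa_enrolled THEN restricted_mode]. Adds break_glass, restricted_mode.
Round 2: R2 [IF restricted_mode and break_glass THEN can_invite]. Adds can_invite.
Round 3: R6 [IF can_invite THEN can_write]. Adds can_write.
Round 4: R1 [IF can_write THEN role_editor]. Adds role_editor.
Closure: {admin_console, break_glass, can_invite, can_write, member_of_group, mfa_enrolled, restricted_mode, role_editor} — 8 facts.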